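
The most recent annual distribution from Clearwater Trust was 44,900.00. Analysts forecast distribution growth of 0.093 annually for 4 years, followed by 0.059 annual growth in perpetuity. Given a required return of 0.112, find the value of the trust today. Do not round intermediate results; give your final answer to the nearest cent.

D_1 = 49075.70000
D_2 = 53639.74010
D_3 = 58628.23593
D_4 = 64080.66187
Terminal value at year 4: TV = D_4×(1+g_2)/(r−g_2) = 67861.42092/0.053 = 1280404.16832
P_0 = D_1/(1+r)^1 + D_2/(1+r)^2 + D_3/(1+r)^3 + D_4/(1+r)^4 + TV/(1+r)^4
    = 44132.82374 + 43378.75571 + 42637.57193 + 41909.05227 + 837390.30855 = 1009448.51221

1009448.51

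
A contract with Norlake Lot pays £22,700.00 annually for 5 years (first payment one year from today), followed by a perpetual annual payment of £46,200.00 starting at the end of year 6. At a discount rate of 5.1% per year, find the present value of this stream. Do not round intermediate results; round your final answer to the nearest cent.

£804420.29

PV of 5-year annuity: £22,700.00 × [1 − (1+0.051)^−5] / 0.051 = 98008.03958
Perpetuity value at year 5: £46,200.00 / 0.051 = 905882.35294
PV of perpetuity: 905882.35294 / (1+0.051)^5 = 706412.24596
Total PV = 98008.03958 + 706412.24596 = 804420.28554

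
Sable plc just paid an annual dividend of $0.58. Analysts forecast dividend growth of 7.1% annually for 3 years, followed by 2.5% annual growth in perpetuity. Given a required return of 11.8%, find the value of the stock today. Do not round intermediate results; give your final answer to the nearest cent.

D_1 = 0.62118
D_2 = 0.66528
D_3 = 0.71252
Terminal value at year 3: TV = D_3×(1+g_2)/(r−g_2) = 0.73033/0.093 = 7.85303
P_0 = D_1/(1+r)^1 + D_2/(1+r)^2 + D_3/(1+r)^3 + TV/(1+r)^3
    = 0.55562 + 0.53226 + 0.50988 + 5.61968 = 7.21744

$7.22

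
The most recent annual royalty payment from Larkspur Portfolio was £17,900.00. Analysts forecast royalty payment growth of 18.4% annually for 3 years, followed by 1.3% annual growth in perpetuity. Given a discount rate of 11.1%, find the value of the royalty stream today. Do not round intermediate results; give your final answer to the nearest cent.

D_1 = 21193.60000
D_2 = 25093.22240
D_3 = 29710.37532
Terminal value at year 3: TV = D_3×(1+g_2)/(r−g_2) = 30096.61020/0.098 = 307108.26735
P_0 = D_1/(1+r)^1 + D_2/(1+r)^2 + D_3/(1+r)^3 + TV/(1+r)^3
    = 19076.14761 + 20329.57586 + 21665.36257 + 223949.10491 = 285020.19095

£285020.19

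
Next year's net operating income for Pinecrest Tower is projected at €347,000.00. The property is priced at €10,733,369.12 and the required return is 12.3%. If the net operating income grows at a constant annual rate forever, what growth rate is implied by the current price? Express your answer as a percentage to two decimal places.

P = D₁/(r−g) ⇒ g = r − D₁/P = 0.123 − €347,000.00/€10,733,369.12 = 0.090671

9.07%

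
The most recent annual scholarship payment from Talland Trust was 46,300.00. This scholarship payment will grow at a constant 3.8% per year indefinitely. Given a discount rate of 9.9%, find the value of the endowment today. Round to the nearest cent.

D₁ = D₀ × (1 + g) = 46,300.00 × 1.038 = 48,059.4000
Growing perpetuity: P = D₁ / (r − g) = 48,059.4000 / (0.099 − 0.038) = 787,859.02

787859.02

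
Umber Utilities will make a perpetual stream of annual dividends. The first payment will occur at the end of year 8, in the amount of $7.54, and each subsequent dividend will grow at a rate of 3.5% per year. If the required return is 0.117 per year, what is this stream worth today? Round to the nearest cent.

$42.38

Value at end of year 7: C₁ / (r − g) = $7.54 / (0.117 − 0.035) = $91.9512
Discount to today: PV = $91.9512 / (1 + 0.117)^7 = $91.9512 / 2.169563 = $42.38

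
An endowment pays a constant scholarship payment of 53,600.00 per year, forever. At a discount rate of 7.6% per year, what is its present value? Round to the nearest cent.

Level perpetuity: PV = C / r = 53,600.00 / 0.076 = 705,263.16

705263.16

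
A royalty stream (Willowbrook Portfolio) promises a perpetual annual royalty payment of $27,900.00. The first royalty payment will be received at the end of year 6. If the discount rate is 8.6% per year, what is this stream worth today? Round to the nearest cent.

Value at end of year 5: C / r = $27,900.00 / 0.086 = $324,418.6047
Discount to today: PV = $324,418.6047 / (1 + 0.086)^5 = $324,418.6047 / 1.510599 = $214,761.60

$214761.60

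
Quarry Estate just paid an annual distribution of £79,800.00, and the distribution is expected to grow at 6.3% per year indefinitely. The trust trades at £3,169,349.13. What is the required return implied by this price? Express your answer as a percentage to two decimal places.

D₁ = £79,800.00 × 1.063 = £84,827.4000
P = D₁/(r − g) ⇒ r = D₁/P + g = £84,827.4000/£3,169,349.13 + 0.063 = 0.026765 + 0.063 = 0.089765

8.98%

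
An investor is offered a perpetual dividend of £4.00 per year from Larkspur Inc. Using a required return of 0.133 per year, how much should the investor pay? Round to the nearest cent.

£30.08

Level perpetuity: PV = C / r = £4.00 / 0.133 = £30.08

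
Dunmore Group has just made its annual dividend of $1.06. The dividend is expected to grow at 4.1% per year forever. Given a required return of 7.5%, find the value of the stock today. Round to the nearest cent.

D₁ = D₀ × (1 + g) = $1.06 × 1.041 = $1.1035
Growing perpetuity: P = D₁ / (r − g) = $1.1035 / (0.075 − 0.041) = $32.45

$32.45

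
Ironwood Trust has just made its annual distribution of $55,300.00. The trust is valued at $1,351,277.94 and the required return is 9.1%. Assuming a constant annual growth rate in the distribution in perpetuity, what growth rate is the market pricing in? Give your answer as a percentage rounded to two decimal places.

P = D₀(1+g)/(r−g) ⇒ P(r−g) = D₀(1+g) ⇒ g(P+D₀) = P·r − D₀
g = (P·r − D₀)/(P + D₀) = ($1,351,277.94×0.091 − $55,300.00) / ($1,351,277.94 + $55,300.00) = 0.048107

4.81%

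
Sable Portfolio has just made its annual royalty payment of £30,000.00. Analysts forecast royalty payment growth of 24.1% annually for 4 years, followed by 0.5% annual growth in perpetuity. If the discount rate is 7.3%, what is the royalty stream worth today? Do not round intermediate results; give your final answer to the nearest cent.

£968272.47

D_1 = 37230.00000
D_2 = 46202.43000
D_3 = 57337.21563
D_4 = 71155.48460
Terminal value at year 4: TV = D_4×(1+g_2)/(r−g_2) = 71511.26202/0.068 = 1051636.20617
P_0 = D_1/(1+r)^1 + D_2/(1+r)^2 + D_3/(1+r)^3 + D_4/(1+r)^4 + TV/(1+r)^4
    = 34697.11090 + 40129.65017 + 46412.76408 + 53679.62742 + 793353.31708 = 968272.46966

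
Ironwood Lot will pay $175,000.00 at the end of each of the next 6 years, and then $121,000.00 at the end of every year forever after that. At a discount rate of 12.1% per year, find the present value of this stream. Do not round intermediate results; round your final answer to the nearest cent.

PV of 6-year annuity: $175,000.00 × [1 − (1+0.121)^−6] / 0.121 = 717463.13823
Perpetuity value at year 6: $121,000.00 / 0.121 = 1000000.00000
PV of perpetuity: 1000000.00000 / (1+0.121)^6 = 503925.48728
Total PV = 717463.13823 + 503925.48728 = 1221388.62551

$1221388.63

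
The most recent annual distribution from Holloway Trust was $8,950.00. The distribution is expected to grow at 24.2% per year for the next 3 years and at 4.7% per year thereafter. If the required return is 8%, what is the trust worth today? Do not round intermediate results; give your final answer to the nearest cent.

D_1 = 11115.90000
D_2 = 13805.94780
D_3 = 17146.98717
Terminal value at year 3: TV = D_3×(1+g_2)/(r−g_2) = 17952.89556/0.033 = 544027.13832
P_0 = D_1/(1+r)^1 + D_2/(1+r)^2 + D_3/(1+r)^3 + TV/(1+r)^3
    = 10292.50000 + 11836.37500 + 13611.83125 + 431866.28239 = 467606.98864

$467606.99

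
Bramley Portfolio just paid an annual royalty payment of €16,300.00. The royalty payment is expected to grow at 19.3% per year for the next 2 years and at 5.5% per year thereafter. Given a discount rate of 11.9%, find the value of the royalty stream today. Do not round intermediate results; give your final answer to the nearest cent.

€341313.34

D_1 = 19445.90000
D_2 = 23198.95870
Terminal value at year 2: TV = D_2×(1+g_2)/(r−g_2) = 24474.90143/0.064 = 382420.33482
P_0 = D_1/(1+r)^1 + D_2/(1+r)^2 + TV/(1+r)^2
    = 17377.92672 + 18527.13725 + 305408.27803 = 341313.34199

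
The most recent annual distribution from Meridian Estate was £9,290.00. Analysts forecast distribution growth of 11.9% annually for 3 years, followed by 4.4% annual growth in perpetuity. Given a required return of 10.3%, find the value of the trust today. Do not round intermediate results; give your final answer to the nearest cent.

£200330.13

D_1 = 10395.51000
D_2 = 11632.57569
D_3 = 13016.85220
Terminal value at year 3: TV = D_3×(1+g_2)/(r−g_2) = 13589.59369/0.059 = 230332.09650
P_0 = D_1/(1+r)^1 + D_2/(1+r)^2 + D_3/(1+r)^3 + TV/(1+r)^3
    = 9424.75975 + 9561.47430 + 9700.17203 + 171643.72195 = 200330.12803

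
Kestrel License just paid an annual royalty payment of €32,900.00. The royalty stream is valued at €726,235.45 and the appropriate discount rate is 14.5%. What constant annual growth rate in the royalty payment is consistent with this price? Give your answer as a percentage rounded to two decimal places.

P = D₀(1+g)/(r−g) ⇒ P(r−g) = D₀(1+g) ⇒ g(P+D₀) = P·r − D₀
g = (P·r − D₀)/(P + D₀) = (€726,235.45×0.145 − €32,900.00) / (€726,235.45 + €32,900.00) = 0.095377

9.54%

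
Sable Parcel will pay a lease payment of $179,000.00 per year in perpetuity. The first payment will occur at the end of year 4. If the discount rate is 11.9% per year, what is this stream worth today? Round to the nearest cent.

Value at end of year 3: C / r = $179,000.00 / 0.119 = $1,504,201.6807
Discount to today: PV = $1,504,201.6807 / (1 + 0.119)^3 = $1,504,201.6807 / 1.401168 = $1,073,534.02

$1073534.02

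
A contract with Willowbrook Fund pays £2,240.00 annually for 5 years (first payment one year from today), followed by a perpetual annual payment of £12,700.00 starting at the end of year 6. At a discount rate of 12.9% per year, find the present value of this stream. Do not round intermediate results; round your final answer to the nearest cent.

£61569.43

PV of 5-year annuity: £2,240.00 × [1 − (1+0.129)^−5] / 0.129 = 7897.85941
Perpetuity value at year 5: £12,700.00 / 0.129 = 98449.61240
PV of perpetuity: 98449.61240 / (1+0.129)^5 = 53671.57020
Total PV = 7897.85941 + 53671.57020 = 61569.42961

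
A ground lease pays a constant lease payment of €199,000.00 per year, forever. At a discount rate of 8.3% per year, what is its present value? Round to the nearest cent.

€2397590.36

Level perpetuity: PV = C / r = €199,000.00 / 0.083 = €2,397,590.36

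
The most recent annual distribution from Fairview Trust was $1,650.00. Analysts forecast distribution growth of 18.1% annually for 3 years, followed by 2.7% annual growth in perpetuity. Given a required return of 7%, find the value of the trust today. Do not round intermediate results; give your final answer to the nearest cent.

$59038.70

D_1 = 1948.65000
D_2 = 2301.35565
D_3 = 2717.90102
Terminal value at year 3: TV = D_3×(1+g_2)/(r−g_2) = 2791.28435/0.043 = 64913.58954
P_0 = D_1/(1+r)^1 + D_2/(1+r)^2 + D_3/(1+r)^3 + TV/(1+r)^3
    = 1821.16822 + 2010.09315 + 2218.61683 + 52988.82532 = 59038.70353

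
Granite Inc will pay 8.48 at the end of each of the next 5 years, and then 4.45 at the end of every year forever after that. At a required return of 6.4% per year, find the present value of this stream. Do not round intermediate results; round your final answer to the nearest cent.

86.32

PV of 5-year annuity: 8.48 × [1 − (1+0.064)^−5] / 0.064 = 35.33547
Perpetuity value at year 5: 4.45 / 0.064 = 69.53125
PV of perpetuity: 69.53125 / (1+0.064)^5 = 50.98846
Total PV = 35.33547 + 50.98846 = 86.32393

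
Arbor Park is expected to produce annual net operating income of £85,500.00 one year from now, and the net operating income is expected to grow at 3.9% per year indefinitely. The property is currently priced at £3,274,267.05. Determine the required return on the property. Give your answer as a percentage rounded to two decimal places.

6.51%

P = D₁/(r − g) ⇒ r = D₁/P + g = £85,500.0000/£3,274,267.05 + 0.039 = 0.026113 + 0.039 = 0.065113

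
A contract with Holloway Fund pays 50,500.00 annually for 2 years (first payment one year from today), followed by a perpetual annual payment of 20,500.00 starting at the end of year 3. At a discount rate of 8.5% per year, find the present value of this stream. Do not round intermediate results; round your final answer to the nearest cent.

PV of 2-year annuity: 50,500.00 × [1 − (1+0.085)^−2] / 0.085 = 89441.27079
Perpetuity value at year 2: 20,500.00 / 0.085 = 241176.47059
PV of perpetuity: 241176.47059 / (1+0.085)^2 = 204868.62799
Total PV = 89441.27079 + 204868.62799 = 294309.89878

294309.90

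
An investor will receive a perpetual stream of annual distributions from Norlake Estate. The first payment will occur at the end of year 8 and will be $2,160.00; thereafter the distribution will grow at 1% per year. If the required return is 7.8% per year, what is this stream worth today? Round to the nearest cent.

Value at end of year 7: C₁ / (r − g) = $2,160.00 / (0.078 − 0.01) = $31,764.7059
Discount to today: PV = $31,764.7059 / (1 + 0.078)^7 = $31,764.7059 / 1.691731 = $18,776.45

$18776.45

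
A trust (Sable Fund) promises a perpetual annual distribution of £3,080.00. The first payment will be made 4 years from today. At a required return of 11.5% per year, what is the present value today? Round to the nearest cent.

£19320.94

Value at end of year 3: C / r = £3,080.00 / 0.115 = £26,782.6087
Discount to today: PV = £26,782.6087 / (1 + 0.115)^3 = £26,782.6087 / 1.386196 = £19,320.94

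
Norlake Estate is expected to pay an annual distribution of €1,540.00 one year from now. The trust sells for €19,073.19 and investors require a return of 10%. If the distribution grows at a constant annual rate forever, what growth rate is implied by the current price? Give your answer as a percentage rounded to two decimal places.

P = D₁/(r−g) ⇒ g = r − D₁/P = 0.1 − €1,540.00/€19,073.19 = 0.019258

1.93%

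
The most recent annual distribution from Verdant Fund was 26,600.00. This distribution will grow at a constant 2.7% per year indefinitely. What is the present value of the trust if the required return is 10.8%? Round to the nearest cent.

337261.73

D₁ = D₀ × (1 + g) = 26,600.00 × 1.027 = 27,318.2000
Growing perpetuity: P = D₁ / (r − g) = 27,318.2000 / (0.108 − 0.027) = 337,261.73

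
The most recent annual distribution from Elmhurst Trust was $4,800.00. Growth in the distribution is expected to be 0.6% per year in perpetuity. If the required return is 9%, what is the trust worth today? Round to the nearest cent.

D₁ = D₀ × (1 + g) = $4,800.00 × 1.006 = $4,828.8000
Growing perpetuity: P = D₁ / (r − g) = $4,828.8000 / (0.09 − 0.006) = $57,485.71

$57485.71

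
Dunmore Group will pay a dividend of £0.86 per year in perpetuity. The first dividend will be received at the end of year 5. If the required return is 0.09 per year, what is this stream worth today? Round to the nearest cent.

Value at end of year 4: C / r = £0.86 / 0.09 = £9.5556
Discount to today: PV = £9.5556 / (1 + 0.09)^4 = £9.5556 / 1.411582 = £6.77

£6.77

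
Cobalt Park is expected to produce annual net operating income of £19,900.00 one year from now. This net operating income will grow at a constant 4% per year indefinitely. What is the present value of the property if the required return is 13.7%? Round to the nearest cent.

£205154.64

Growing perpetuity: P = D₁ / (r − g) = £19,900.0000 / (0.137 − 0.04) = £205,154.64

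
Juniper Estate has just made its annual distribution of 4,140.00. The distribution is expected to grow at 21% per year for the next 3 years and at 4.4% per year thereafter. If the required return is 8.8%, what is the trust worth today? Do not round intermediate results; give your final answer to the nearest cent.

D_1 = 5009.40000
D_2 = 6061.37400
D_3 = 7334.26254
Terminal value at year 3: TV = D_3×(1+g_2)/(r−g_2) = 7656.97009/0.044 = 174022.04754
P_0 = D_1/(1+r)^1 + D_2/(1+r)^2 + D_3/(1+r)^3 + TV/(1+r)^3
    = 4604.22794 + 5120.51085 + 5694.68578 + 135119.36269 = 150538.78727

150538.79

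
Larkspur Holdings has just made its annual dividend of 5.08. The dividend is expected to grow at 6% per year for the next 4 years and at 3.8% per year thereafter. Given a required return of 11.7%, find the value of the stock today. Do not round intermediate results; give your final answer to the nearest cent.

71.99

D_1 = 5.38480
D_2 = 5.70789
D_3 = 6.05036
D_4 = 6.41338
Terminal value at year 4: TV = D_4×(1+g_2)/(r−g_2) = 6.65709/0.079 = 84.26698
P_0 = D_1/(1+r)^1 + D_2/(1+r)^2 + D_3/(1+r)^3 + D_4/(1+r)^4 + TV/(1+r)^4
    = 4.82077 + 4.57477 + 4.34132 + 4.11978 + 54.13084 = 71.98748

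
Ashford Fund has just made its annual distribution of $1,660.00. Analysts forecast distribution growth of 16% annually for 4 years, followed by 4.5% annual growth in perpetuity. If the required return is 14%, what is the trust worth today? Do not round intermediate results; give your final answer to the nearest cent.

D_1 = 1925.60000
D_2 = 2233.69600
D_3 = 2591.08736
D_4 = 3005.66134
Terminal value at year 4: TV = D_4×(1+g_2)/(r−g_2) = 3140.91610/0.095 = 33062.27471
P_0 = D_1/(1+r)^1 + D_2/(1+r)^2 + D_3/(1+r)^3 + D_4/(1+r)^4 + TV/(1+r)^4
    = 1689.12281 + 1718.75654 + 1748.91016 + 1779.59280 + 19575.52078 = 26511.90309

$26511.90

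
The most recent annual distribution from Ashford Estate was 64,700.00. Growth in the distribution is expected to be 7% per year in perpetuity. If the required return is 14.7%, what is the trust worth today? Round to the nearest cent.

899077.92

D₁ = D₀ × (1 + g) = 64,700.00 × 1.07 = 69,229.0000
Growing perpetuity: P = D₁ / (r − g) = 69,229.0000 / (0.147 − 0.07) = 899,077.92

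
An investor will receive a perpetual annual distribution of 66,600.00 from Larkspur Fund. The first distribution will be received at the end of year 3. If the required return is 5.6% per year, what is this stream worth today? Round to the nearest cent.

1066493.88

Value at end of year 2: C / r = 66,600.00 / 0.056 = 1,189,285.7143
Discount to today: PV = 1,189,285.7143 / (1 + 0.056)^2 = 1,189,285.7143 / 1.115136 = 1,066,493.88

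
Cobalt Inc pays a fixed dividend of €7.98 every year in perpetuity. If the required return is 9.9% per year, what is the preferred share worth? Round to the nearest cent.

Level perpetuity: PV = C / r = €7.98 / 0.099 = €80.61

€80.61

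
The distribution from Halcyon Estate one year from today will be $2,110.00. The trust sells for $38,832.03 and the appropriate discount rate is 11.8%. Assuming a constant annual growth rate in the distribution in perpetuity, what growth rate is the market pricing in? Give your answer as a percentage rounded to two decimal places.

6.37%

P = D₁/(r−g) ⇒ g = r − D₁/P = 0.118 − $2,110.00/$38,832.03 = 0.063663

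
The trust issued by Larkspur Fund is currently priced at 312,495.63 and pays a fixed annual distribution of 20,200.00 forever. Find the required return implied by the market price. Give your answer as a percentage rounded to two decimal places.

P = C/r ⇒ r = C/P = 20,200.00/312,495.63 = 0.064641

6.46%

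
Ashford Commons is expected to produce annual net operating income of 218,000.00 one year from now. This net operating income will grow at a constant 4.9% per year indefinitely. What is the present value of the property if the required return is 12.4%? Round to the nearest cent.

Growing perpetuity: P = D₁ / (r − g) = 218,000.0000 / (0.124 − 0.049) = 2,906,666.67

2906666.67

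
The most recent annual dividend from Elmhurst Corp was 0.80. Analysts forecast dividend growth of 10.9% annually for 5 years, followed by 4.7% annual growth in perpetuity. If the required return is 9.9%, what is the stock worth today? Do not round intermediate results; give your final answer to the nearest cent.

20.96

D_1 = 0.88720
D_2 = 0.98390
D_3 = 1.09115
D_4 = 1.21009
D_5 = 1.34199
Terminal value at year 5: TV = D_5×(1+g_2)/(r−g_2) = 1.40506/0.052 = 27.02036
P_0 = D_1/(1+r)^1 + D_2/(1+r)^2 + D_3/(1+r)^3 + D_4/(1+r)^4 + D_5/(1+r)^5 + TV/(1+r)^5
    = 0.80728 + 0.81462 + 0.82204 + 0.82952 + 0.83707 + 16.85398 = 20.96451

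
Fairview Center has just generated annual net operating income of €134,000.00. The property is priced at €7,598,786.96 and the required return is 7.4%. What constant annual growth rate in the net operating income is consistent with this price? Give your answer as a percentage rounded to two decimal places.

5.54%

P = D₀(1+g)/(r−g) ⇒ P(r−g) = D₀(1+g) ⇒ g(P+D₀) = P·r − D₀
g = (P·r − D₀)/(P + D₀) = (€7,598,786.96×0.074 − €134,000.00) / (€7,598,786.96 + €134,000.00) = 0.055389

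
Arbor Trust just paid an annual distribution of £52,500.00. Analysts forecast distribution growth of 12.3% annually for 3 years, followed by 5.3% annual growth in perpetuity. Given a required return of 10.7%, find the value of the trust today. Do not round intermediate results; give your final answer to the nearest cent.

£1230881.80

D_1 = 58957.50000
D_2 = 66209.27250
D_3 = 74353.01302
Terminal value at year 3: TV = D_3×(1+g_2)/(r−g_2) = 78293.72271/0.054 = 1449883.75384
P_0 = D_1/(1+r)^1 + D_2/(1+r)^2 + D_3/(1+r)^3 + TV/(1+r)^3
    = 53258.80759 + 54028.58258 + 54809.48351 + 1068784.92840 = 1230881.80208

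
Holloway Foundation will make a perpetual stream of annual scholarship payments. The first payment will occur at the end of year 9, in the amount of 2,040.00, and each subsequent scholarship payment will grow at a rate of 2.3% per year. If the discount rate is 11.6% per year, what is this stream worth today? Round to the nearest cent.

9116.62

Value at end of year 8: C₁ / (r − g) = 2,040.00 / (0.116 − 0.023) = 21,935.4839
Discount to today: PV = 21,935.4839 / (1 + 0.116)^8 = 21,935.4839 / 2.406099 = 9,116.62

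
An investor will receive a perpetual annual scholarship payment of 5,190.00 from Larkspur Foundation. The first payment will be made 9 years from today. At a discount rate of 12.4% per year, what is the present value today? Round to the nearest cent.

16429.15

Value at end of year 8: C / r = 5,190.00 / 0.124 = 41,854.8387
Discount to today: PV = 41,854.8387 / (1 + 0.124)^8 = 41,854.8387 / 2.547596 = 16,429.15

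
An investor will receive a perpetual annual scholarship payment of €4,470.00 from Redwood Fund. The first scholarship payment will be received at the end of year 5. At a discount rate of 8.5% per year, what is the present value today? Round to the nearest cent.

Value at end of year 4: C / r = €4,470.00 / 0.085 = €52,588.2353
Discount to today: PV = €52,588.2353 / (1 + 0.085)^4 = €52,588.2353 / 1.385859 = €37,946.32

€37946.32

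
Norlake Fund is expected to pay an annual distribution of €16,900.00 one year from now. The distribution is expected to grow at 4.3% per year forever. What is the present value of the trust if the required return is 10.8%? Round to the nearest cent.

€260000.00

Growing perpetuity: P = D₁ / (r − g) = €16,900.0000 / (0.108 − 0.043) = €260,000.00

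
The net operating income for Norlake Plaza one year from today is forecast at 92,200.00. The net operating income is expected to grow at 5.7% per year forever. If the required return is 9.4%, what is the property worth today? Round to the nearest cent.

2491891.89

Growing perpetuity: P = D₁ / (r − g) = 92,200.0000 / (0.094 − 0.057) = 2,491,891.89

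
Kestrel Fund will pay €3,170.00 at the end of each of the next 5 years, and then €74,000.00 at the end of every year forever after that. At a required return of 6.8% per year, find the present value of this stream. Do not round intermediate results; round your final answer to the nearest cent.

€796256.46

PV of 5-year annuity: €3,170.00 × [1 − (1+0.068)^−5] / 0.068 = 13067.52643
Perpetuity value at year 5: €74,000.00 / 0.068 = 1088235.29412
PV of perpetuity: 1088235.29412 / (1+0.068)^5 = 783188.93589
Total PV = 13067.52643 + 783188.93589 = 796256.46232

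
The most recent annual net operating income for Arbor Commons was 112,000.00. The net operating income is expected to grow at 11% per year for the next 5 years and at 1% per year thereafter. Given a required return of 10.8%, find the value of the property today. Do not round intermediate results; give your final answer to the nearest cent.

1727780.93

D_1 = 124320.00000
D_2 = 137995.20000
D_3 = 153174.67200
D_4 = 170023.88592
D_5 = 188726.51337
Terminal value at year 5: TV = D_5×(1+g_2)/(r−g_2) = 190613.77850/0.098 = 1945038.55617
P_0 = D_1/(1+r)^1 + D_2/(1+r)^2 + D_3/(1+r)^3 + D_4/(1+r)^4 + D_5/(1+r)^5 + TV/(1+r)^5
    = 112202.16606 + 112404.69705 + 112607.59362 + 112810.85642 + 113014.48612 + 1164741.13251 = 1727780.93179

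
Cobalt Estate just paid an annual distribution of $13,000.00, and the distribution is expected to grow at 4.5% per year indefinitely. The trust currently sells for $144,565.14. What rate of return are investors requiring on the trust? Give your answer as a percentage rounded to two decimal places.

13.90%

D₁ = $13,000.00 × 1.045 = $13,585.0000
P = D₁/(r − g) ⇒ r = D₁/P + g = $13,585.0000/$144,565.14 + 0.045 = 0.093971 + 0.045 = 0.138971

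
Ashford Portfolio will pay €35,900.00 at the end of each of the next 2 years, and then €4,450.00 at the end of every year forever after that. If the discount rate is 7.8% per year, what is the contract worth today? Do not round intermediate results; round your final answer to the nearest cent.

PV of 2-year annuity: €35,900.00 × [1 − (1+0.078)^−2] / 0.078 = 64195.18727
Perpetuity value at year 2: €4,450.00 / 0.078 = 57051.28205
PV of perpetuity: 57051.28205 / (1+0.078)^2 = 49093.93990
Total PV = 64195.18727 + 49093.93990 = 113289.12716

€113289.13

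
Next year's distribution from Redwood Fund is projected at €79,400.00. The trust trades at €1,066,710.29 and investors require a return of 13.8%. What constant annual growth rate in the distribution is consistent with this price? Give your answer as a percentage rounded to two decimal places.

P = D₁/(r−g) ⇒ g = r − D₁/P = 0.138 − €79,400.00/€1,066,710.29 = 0.063566

6.36%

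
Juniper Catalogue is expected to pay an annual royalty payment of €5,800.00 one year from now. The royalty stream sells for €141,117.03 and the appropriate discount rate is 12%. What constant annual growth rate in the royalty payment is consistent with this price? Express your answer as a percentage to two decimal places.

7.89%

P = D₁/(r−g) ⇒ g = r − D₁/P = 0.12 − €5,800.00/€141,117.03 = 0.078899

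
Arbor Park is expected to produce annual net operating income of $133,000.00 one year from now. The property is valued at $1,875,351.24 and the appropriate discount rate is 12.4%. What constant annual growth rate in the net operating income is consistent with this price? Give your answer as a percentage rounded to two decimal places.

P = D₁/(r−g) ⇒ g = r − D₁/P = 0.124 − $133,000.00/$1,875,351.24 = 0.053080

5.31%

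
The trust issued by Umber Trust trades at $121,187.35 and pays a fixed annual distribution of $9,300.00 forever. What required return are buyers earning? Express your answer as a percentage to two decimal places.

P = C/r ⇒ r = C/P = $9,300.00/$121,187.35 = 0.076741

7.67%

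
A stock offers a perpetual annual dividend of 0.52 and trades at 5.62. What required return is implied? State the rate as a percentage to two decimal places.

9.25%

P = C/r ⇒ r = C/P = 0.52/5.62 = 0.092527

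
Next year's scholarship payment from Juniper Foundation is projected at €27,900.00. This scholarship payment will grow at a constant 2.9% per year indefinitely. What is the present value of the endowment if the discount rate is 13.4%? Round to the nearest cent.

€265714.29

Growing perpetuity: P = D₁ / (r − g) = €27,900.0000 / (0.134 − 0.029) = €265,714.29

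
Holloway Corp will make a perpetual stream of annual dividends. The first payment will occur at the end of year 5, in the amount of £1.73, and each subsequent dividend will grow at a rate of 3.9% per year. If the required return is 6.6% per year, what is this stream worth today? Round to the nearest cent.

Value at end of year 4: C₁ / (r − g) = £1.73 / (0.066 − 0.039) = £64.0741
Discount to today: PV = £64.0741 / (1 + 0.066)^4 = £64.0741 / 1.291305 = £49.62

£49.62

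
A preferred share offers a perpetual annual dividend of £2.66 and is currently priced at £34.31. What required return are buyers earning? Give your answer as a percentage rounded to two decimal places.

P = C/r ⇒ r = C/P = £2.66/£34.31 = 0.077528

7.75%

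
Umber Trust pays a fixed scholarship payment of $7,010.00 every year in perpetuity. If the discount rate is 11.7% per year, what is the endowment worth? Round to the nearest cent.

Level perpetuity: PV = C / r = $7,010.00 / 0.117 = $59,914.53

$59914.53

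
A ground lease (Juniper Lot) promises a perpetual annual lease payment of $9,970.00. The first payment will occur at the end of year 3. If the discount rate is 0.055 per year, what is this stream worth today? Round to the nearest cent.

Value at end of year 2: C / r = $9,970.00 / 0.055 = $181,272.7273
Discount to today: PV = $181,272.7273 / (1 + 0.055)^2 = $181,272.7273 / 1.113025 = $162,864.92

$162864.92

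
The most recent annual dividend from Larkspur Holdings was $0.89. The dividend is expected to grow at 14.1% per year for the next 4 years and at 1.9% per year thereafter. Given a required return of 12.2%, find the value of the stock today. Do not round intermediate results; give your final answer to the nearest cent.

$13.13

D_1 = 1.01549
D_2 = 1.15867
D_3 = 1.32205
D_4 = 1.50846
Terminal value at year 4: TV = D_4×(1+g_2)/(r−g_2) = 1.53712/0.103 = 14.92346
P_0 = D_1/(1+r)^1 + D_2/(1+r)^2 + D_3/(1+r)^3 + D_4/(1+r)^4 + TV/(1+r)^4
    = 0.90507 + 0.92040 + 0.93598 + 0.95183 + 9.41669 = 13.12997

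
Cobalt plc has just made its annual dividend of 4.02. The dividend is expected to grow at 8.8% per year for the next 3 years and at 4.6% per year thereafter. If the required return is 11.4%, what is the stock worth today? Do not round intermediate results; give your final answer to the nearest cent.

69.11

D_1 = 4.37376
D_2 = 4.75865
D_3 = 5.17741
Terminal value at year 3: TV = D_3×(1+g_2)/(r−g_2) = 5.41557/0.068 = 79.64078
P_0 = D_1/(1+r)^1 + D_2/(1+r)^2 + D_3/(1+r)^3 + TV/(1+r)^3
    = 3.92618 + 3.83454 + 3.74505 + 57.60762 = 69.11338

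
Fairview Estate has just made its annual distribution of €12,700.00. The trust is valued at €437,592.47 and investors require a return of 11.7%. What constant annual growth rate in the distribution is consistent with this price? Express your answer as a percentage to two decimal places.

P = D₀(1+g)/(r−g) ⇒ P(r−g) = D₀(1+g) ⇒ g(P+D₀) = P·r − D₀
g = (P·r − D₀)/(P + D₀) = (€437,592.47×0.117 − €12,700.00) / (€437,592.47 + €12,700.00) = 0.085496

8.55%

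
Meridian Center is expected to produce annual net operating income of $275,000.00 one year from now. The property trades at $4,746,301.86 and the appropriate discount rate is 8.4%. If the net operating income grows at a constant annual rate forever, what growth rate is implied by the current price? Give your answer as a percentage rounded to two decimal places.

2.61%

P = D₁/(r−g) ⇒ g = r − D₁/P = 0.084 − $275,000.00/$4,746,301.86 = 0.026060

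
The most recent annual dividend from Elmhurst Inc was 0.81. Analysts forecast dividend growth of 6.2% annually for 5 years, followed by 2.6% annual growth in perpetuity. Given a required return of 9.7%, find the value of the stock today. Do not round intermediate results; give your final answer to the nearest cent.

13.63

D_1 = 0.86022
D_2 = 0.91355
D_3 = 0.97019
D_4 = 1.03035
D_5 = 1.09423
Terminal value at year 5: TV = D_5×(1+g_2)/(r−g_2) = 1.12268/0.071 = 15.81236
P_0 = D_1/(1+r)^1 + D_2/(1+r)^2 + D_3/(1+r)^3 + D_4/(1+r)^4 + D_5/(1+r)^5 + TV/(1+r)^5
    = 0.78416 + 0.75914 + 0.73492 + 0.71147 + 0.68877 + 9.95322 = 13.63167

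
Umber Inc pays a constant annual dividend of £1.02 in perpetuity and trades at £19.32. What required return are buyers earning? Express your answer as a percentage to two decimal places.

5.28%

P = C/r ⇒ r = C/P = £1.02/£19.32 = 0.052795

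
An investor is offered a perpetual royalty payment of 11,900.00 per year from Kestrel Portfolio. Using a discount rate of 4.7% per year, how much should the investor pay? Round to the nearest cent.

253191.49

Level perpetuity: PV = C / r = 11,900.00 / 0.047 = 253,191.49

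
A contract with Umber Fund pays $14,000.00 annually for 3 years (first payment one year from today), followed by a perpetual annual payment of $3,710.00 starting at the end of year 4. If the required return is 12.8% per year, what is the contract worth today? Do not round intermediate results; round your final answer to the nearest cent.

PV of 3-year annuity: $14,000.00 × [1 − (1+0.128)^−3] / 0.128 = 33168.71913
Perpetuity value at year 3: $3,710.00 / 0.128 = 28984.37500
PV of perpetuity: 28984.37500 / (1+0.128)^3 = 20194.66443
Total PV = 33168.71913 + 20194.66443 = 53363.38356

$53363.38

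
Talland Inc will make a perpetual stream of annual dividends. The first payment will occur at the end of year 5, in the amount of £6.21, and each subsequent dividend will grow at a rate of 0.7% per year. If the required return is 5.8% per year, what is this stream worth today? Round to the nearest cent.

£97.18

Value at end of year 4: C₁ / (r − g) = £6.21 / (0.058 − 0.007) = £121.7647
Discount to today: PV = £121.7647 / (1 + 0.058)^4 = £121.7647 / 1.252976 = £97.18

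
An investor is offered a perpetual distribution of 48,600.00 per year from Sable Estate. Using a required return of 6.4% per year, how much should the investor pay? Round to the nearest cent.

759375.00

Level perpetuity: PV = C / r = 48,600.00 / 0.064 = 759,375.00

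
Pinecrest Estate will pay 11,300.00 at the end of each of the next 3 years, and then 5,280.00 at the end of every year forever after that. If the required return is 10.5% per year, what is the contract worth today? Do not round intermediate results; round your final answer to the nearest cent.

PV of 3-year annuity: 11,300.00 × [1 − (1+0.105)^−3] / 0.105 = 27855.89512
Perpetuity value at year 3: 5,280.00 / 0.105 = 50285.71429
PV of perpetuity: 50285.71429 / (1+0.105)^3 = 37269.86240
Total PV = 27855.89512 + 37269.86240 = 65125.75753

65125.76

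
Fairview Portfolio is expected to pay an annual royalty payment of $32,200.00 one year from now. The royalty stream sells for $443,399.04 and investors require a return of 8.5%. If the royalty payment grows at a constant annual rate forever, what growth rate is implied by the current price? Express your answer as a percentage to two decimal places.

1.24%

P = D₁/(r−g) ⇒ g = r − D₁/P = 0.085 − $32,200.00/$443,399.04 = 0.012379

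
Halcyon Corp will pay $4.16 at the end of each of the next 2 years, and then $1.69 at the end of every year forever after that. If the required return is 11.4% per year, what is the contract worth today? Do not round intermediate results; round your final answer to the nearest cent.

PV of 2-year annuity: $4.16 × [1 − (1+0.114)^−2] / 0.114 = 7.08644
Perpetuity value at year 2: $1.69 / 0.114 = 14.82456
PV of perpetuity: 14.82456 / (1+0.114)^2 = 11.94570
Total PV = 7.08644 + 11.94570 = 19.03213

$19.03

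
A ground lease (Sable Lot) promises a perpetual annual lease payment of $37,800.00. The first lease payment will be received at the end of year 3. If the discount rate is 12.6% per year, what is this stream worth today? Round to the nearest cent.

$236616.20

Value at end of year 2: C / r = $37,800.00 / 0.126 = $300,000.0000
Discount to today: PV = $300,000.0000 / (1 + 0.126)^2 = $300,000.0000 / 1.267876 = $236,616.20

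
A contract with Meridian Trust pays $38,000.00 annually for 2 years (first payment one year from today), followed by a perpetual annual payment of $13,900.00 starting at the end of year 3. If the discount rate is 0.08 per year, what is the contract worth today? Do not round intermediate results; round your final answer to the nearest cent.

PV of 2-year annuity: $38,000.00 × [1 − (1+0.08)^−2] / 0.08 = 67764.06036
Perpetuity value at year 2: $13,900.00 / 0.08 = 173750.00000
PV of perpetuity: 173750.00000 / (1+0.08)^2 = 148962.62003
Total PV = 67764.06036 + 148962.62003 = 216726.68038

$216726.68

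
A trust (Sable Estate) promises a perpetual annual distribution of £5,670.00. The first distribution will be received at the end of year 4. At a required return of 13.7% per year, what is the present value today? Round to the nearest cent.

£28156.66

Value at end of year 3: C / r = £5,670.00 / 0.137 = £41,386.8613
Discount to today: PV = £41,386.8613 / (1 + 0.137)^3 = £41,386.8613 / 1.469878 = £28,156.66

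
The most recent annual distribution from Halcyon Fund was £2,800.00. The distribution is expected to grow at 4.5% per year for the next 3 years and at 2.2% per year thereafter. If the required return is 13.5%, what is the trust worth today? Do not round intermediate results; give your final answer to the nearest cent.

£26901.64

D_1 = 2926.00000
D_2 = 3057.67000
D_3 = 3195.26515
Terminal value at year 3: TV = D_3×(1+g_2)/(r−g_2) = 3265.56098/0.113 = 28898.76976
P_0 = D_1/(1+r)^1 + D_2/(1+r)^2 + D_3/(1+r)^3 + TV/(1+r)^3
    = 2577.97357 + 2373.55276 + 2185.34152 + 19764.77025 = 26901.63810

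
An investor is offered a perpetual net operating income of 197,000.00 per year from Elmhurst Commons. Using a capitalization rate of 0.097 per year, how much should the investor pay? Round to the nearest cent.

2030927.84

Level perpetuity: PV = C / r = 197,000.00 / 0.097 = 2,030,927.84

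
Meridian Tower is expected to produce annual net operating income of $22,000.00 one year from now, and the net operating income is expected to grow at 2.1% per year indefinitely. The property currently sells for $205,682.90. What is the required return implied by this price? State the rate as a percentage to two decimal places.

P = D₁/(r − g) ⇒ r = D₁/P + g = $22,000.0000/$205,682.90 + 0.021 = 0.106961 + 0.021 = 0.127961

12.80%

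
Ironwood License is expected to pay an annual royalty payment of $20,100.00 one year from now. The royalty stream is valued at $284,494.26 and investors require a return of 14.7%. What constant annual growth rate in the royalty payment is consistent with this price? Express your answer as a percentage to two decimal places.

7.63%

P = D₁/(r−g) ⇒ g = r − D₁/P = 0.147 − $20,100.00/$284,494.26 = 0.076348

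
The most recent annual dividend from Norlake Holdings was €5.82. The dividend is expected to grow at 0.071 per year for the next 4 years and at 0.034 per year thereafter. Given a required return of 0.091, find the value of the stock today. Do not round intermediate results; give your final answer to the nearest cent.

D_1 = 6.23322
D_2 = 6.67578
D_3 = 7.14976
D_4 = 7.65739
Terminal value at year 4: TV = D_4×(1+g_2)/(r−g_2) = 7.91774/0.057 = 138.90777
P_0 = D_1/(1+r)^1 + D_2/(1+r)^2 + D_3/(1+r)^3 + D_4/(1+r)^4 + TV/(1+r)^4
    = 5.71331 + 5.60857 + 5.50576 + 5.40483 + 98.04547 = 120.27794

€120.28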